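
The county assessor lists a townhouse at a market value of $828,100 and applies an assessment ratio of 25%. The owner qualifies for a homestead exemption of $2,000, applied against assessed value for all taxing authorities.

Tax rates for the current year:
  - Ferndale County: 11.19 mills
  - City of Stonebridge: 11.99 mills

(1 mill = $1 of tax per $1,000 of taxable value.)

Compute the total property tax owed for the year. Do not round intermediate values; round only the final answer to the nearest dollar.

Assessed value = $828,100 × 0.25 = $207,025
Taxable value = $207,025 − $2,000 = $205,025
Ferndale County: $205,025 × 0.01119 = $2,294.22975
City of Stonebridge: $205,025 × 0.01199 = $2,458.24975
Total = $2,294.22975 + $2,458.24975 = $4,752.4795

$4,752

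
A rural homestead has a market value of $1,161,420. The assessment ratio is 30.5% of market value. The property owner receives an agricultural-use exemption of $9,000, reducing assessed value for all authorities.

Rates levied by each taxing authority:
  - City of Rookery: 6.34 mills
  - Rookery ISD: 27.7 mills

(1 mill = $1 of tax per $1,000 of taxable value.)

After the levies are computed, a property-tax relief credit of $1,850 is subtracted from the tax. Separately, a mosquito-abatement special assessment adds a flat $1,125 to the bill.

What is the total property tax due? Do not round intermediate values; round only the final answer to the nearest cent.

Assessed value = $1,161,420 × 0.305 = $354,233.1
Taxable value = $354,233.1 − $9,000 = $345,233.1
City of Rookery: $345,233.1 × 0.00634 = $2,188.777854
Rookery ISD: $345,233.1 × 0.0277 = $9,562.95687
Levies subtotal = $11,751.734724
After credit = $11,751.734724 − $1,850 = $9,901.734724
Total = $9,901.734724 + $1,125 = $11,026.734724

$11,026.73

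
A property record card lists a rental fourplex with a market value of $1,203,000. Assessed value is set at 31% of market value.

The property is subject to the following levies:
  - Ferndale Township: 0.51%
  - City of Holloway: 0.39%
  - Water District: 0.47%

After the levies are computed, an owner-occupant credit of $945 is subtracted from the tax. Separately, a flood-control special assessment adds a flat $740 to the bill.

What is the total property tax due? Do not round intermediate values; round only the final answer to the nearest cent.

Assessed value = $1,203,000 × 0.31 = $372,930
Ferndale Township: $372,930 × 0.0051 = $1,901.943
City of Holloway: $372,930 × 0.0039 = $1,454.427
Water District: $372,930 × 0.0047 = $1,752.771
Levies subtotal = $5,109.141
After credit = $5,109.141 − $945 = $4,164.141
Total = $4,164.141 + $740 = $4,904.141

$4,904.14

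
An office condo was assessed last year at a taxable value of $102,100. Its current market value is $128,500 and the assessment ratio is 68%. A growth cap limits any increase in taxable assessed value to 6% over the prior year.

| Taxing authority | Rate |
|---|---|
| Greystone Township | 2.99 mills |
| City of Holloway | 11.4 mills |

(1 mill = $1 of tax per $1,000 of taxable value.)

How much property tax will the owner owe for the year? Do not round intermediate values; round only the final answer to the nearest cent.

$1,257.40

Uncapped assessed value = $128,500 × 0.68 = $87,380
Cap limit = $102,100 × 1.06 = $108,226
Taxable assessed value = min($87,380, $108,226) = $87,380 (cap does not bind)
Greystone Township: $87,380 × 0.00299 = $261.2662
City of Holloway: $87,380 × 0.0114 = $996.132
Total = $1,257.3982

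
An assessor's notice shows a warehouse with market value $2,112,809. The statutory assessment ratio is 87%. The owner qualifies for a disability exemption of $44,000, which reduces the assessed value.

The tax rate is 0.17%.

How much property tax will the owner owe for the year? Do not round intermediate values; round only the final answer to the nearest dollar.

Assessed value = $2,112,809 × 0.87 = $1,838,143.83
Taxable value = $1,838,143.83 − $44,000 = $1,794,143.83
Tax = $1,794,143.83 × 0.0017 = $3,050.044511

$3,050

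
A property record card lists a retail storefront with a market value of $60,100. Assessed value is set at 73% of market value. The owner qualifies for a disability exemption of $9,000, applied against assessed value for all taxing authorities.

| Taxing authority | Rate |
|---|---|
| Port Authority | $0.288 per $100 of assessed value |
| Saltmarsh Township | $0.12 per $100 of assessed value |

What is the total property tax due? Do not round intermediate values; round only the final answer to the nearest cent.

$142.28

Assessed value = $60,100 × 0.73 = $43,873
Taxable value = $43,873 − $9,000 = $34,873
Port Authority: $34,873 × 0.00288 = $100.43424
Saltmarsh Township: $34,873 × 0.0012 = $41.8476
Total = $100.43424 + $41.8476 = $142.28184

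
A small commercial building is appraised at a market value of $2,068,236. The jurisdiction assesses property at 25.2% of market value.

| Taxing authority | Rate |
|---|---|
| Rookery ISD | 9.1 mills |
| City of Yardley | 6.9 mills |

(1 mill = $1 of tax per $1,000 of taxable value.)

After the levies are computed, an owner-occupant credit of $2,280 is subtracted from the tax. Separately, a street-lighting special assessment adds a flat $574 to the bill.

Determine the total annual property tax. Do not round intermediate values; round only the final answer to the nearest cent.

Assessed value = $2,068,236 × 0.252 = $521,195.472
Rookery ISD: $521,195.472 × 0.0091 = $4,742.8787952
City of Yardley: $521,195.472 × 0.0069 = $3,596.2487568
Levies subtotal = $8,339.127552
After credit = $8,339.127552 − $2,280 = $6,059.127552
Total = $6,059.127552 + $574 = $6,633.127552

$6,633.13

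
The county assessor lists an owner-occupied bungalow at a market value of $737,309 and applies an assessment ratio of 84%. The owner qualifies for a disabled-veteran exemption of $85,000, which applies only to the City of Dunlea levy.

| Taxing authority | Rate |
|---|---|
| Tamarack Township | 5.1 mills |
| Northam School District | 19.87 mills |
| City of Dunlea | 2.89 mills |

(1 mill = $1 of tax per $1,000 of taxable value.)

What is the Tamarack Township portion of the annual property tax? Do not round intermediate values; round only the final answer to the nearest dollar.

$3,159

Assessed value = $737,309 × 0.84 = $619,339.56
Tamarack Township taxable value = $619,339.56 (exemption does not apply)
Tamarack Township levy = $619,339.56 × 0.0051 = $3,158.631756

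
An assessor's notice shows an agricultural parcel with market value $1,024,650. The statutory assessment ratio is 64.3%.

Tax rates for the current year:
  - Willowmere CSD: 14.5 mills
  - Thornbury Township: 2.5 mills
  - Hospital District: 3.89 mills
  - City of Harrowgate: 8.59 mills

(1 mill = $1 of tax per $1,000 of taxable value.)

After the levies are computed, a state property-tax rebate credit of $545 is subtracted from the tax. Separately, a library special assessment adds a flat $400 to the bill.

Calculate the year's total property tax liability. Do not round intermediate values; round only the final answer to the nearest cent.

Assessed value = $1,024,650 × 0.643 = $658,849.95
Willowmere CSD: $658,849.95 × 0.0145 = $9,553.324275
Thornbury Township: $658,849.95 × 0.0025 = $1,647.124875
Hospital District: $658,849.95 × 0.00389 = $2,562.9263055
City of Harrowgate: $658,849.95 × 0.00859 = $5,659.5210705
Levies subtotal = $19,422.896526
After credit = $19,422.896526 − $545 = $18,877.896526
Total = $18,877.896526 + $400 = $19,277.896526

$19,277.90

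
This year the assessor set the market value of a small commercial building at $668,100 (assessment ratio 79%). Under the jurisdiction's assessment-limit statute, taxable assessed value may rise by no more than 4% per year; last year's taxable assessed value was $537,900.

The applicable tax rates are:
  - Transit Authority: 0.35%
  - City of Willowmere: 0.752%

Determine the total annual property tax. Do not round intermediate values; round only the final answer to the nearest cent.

Uncapped assessed value = $668,100 × 0.79 = $527,799
Cap limit = $537,900 × 1.04 = $559,416
Taxable assessed value = min($527,799, $559,416) = $527,799 (cap does not bind)
Transit Authority: $527,799 × 0.0035 = $1,847.2965
City of Willowmere: $527,799 × 0.00752 = $3,969.04848
Total = $5,816.34498

$5,816.34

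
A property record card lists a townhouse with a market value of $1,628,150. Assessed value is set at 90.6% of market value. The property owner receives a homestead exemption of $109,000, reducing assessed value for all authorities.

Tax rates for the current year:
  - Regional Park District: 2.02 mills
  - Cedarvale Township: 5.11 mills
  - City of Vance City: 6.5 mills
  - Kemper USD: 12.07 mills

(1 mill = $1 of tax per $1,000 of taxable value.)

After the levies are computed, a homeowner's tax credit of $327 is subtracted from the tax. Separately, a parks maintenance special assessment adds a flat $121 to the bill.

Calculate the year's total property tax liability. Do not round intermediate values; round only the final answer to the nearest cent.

$34,902.87

Assessed value = $1,628,150 × 0.906 = $1,475,103.9
Taxable value = $1,475,103.9 − $109,000 = $1,366,103.9
Regional Park District: $1,366,103.9 × 0.00202 = $2,759.529878
Cedarvale Township: $1,366,103.9 × 0.00511 = $6,980.790929
City of Vance City: $1,366,103.9 × 0.0065 = $8,879.67535
Kemper USD: $1,366,103.9 × 0.01207 = $16,488.874073
Levies subtotal = $35,108.87023
After credit = $35,108.87023 − $327 = $34,781.87023
Total = $34,781.87023 + $121 = $34,902.87023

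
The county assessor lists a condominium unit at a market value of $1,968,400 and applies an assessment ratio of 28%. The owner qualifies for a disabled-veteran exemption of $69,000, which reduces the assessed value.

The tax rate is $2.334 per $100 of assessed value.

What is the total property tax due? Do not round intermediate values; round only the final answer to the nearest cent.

Assessed value = $1,968,400 × 0.28 = $551,152
Taxable value = $551,152 − $69,000 = $482,152
Tax = $482,152 × 0.02334 = $11,253.42768

$11,253.43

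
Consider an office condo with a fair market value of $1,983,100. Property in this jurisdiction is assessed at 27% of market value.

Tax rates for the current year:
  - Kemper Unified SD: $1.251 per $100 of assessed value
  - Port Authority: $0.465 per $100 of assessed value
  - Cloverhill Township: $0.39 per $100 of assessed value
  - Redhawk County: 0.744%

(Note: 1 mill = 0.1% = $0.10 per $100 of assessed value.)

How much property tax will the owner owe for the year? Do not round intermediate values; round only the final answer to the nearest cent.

Assessed value = $1,983,100 × 0.27 = $535,437
Kemper Unified SD: $535,437 × 0.01251 = $6,698.31687
Port Authority: $535,437 × 0.00465 = $2,489.78205
Cloverhill Township: $535,437 × 0.0039 = $2,088.2043
Redhawk County: $535,437 × 0.00744 = $3,983.65128
Total = $15,259.9545

$15,259.95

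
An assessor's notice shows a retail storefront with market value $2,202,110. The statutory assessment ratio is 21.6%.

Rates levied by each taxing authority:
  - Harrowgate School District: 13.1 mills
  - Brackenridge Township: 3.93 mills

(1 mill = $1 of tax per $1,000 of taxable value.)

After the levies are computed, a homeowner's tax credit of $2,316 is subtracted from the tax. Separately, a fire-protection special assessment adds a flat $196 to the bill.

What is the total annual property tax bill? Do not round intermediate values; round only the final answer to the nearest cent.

Assessed value = $2,202,110 × 0.216 = $475,655.76
Harrowgate School District: $475,655.76 × 0.0131 = $6,231.090456
Brackenridge Township: $475,655.76 × 0.00393 = $1,869.3271368
Levies subtotal = $8,100.4175928
After credit = $8,100.4175928 − $2,316 = $5,784.4175928
Total = $5,784.4175928 + $196 = $5,980.4175928

$5,980.42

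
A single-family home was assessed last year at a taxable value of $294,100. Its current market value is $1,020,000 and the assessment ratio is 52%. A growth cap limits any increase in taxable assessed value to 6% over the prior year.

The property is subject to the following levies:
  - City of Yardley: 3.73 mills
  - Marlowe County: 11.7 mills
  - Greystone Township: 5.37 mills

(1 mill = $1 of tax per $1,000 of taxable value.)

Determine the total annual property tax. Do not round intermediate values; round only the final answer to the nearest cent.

$6,484.32

Uncapped assessed value = $1,020,000 × 0.52 = $530,400
Cap limit = $294,100 × 1.06 = $311,746
Taxable assessed value = min($530,400, $311,746) = $311,746 (cap binds)
City of Yardley: $311,746 × 0.00373 = $1,162.81258
Marlowe County: $311,746 × 0.0117 = $3,647.4282
Greystone Township: $311,746 × 0.00537 = $1,674.07602
Total = $6,484.3168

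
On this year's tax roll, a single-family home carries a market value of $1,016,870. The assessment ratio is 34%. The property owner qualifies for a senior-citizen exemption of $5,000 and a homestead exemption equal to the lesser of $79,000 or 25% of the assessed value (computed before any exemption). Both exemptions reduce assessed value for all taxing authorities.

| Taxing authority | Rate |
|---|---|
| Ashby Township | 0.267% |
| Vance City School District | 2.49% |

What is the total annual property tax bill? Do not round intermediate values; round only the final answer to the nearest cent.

$7,216.06

Assessed value = $1,016,870 × 0.34 = $345,735.8
Homestead exemption = min($79,000, 25% × $345,735.8) = min($79,000, $86,433.95) = $79,000 (dollar cap binds)
Taxable value = $345,735.8 − $5,000 − $79,000 = $261,735.8
Ashby Township: $261,735.8 × 0.00267 = $698.834586
Vance City School District: $261,735.8 × 0.0249 = $6,517.22142
Total = $7,216.056006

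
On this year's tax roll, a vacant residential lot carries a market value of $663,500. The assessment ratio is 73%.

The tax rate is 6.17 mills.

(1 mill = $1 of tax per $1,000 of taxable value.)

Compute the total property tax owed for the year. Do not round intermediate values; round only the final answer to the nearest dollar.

Assessed value = $663,500 × 0.73 = $484,355
Tax = $484,355 × 0.00617 = $2,988.47035

$2,988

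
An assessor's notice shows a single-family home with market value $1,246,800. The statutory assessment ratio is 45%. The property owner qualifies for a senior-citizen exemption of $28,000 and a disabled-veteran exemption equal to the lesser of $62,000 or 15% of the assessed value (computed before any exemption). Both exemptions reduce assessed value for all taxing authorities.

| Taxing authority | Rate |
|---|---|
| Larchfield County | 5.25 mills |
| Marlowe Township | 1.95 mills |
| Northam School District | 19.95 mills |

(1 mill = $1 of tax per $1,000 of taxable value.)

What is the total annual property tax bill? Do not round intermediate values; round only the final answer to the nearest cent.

$12,789.28

Assessed value = $1,246,800 × 0.45 = $561,060
Disabled-veteran exemption = min($62,000, 15% × $561,060) = min($62,000, $84,159) = $62,000 (dollar cap binds)
Taxable value = $561,060 − $28,000 − $62,000 = $471,060
Larchfield County: $471,060 × 0.00525 = $2,473.065
Marlowe Township: $471,060 × 0.00195 = $918.567
Northam School District: $471,060 × 0.01995 = $9,397.647
Total = $12,789.279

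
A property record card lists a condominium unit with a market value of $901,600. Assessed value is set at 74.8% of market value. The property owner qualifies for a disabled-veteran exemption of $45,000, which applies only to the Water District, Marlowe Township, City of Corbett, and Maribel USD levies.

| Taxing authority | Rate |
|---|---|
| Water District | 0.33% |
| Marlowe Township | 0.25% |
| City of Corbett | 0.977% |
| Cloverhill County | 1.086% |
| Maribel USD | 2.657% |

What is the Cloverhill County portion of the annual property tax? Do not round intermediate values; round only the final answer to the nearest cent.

$7,323.95

Assessed value = $901,600 × 0.748 = $674,396.8
Cloverhill County taxable value = $674,396.8 (exemption does not apply)
Cloverhill County levy = $674,396.8 × 0.01086 = $7,323.949248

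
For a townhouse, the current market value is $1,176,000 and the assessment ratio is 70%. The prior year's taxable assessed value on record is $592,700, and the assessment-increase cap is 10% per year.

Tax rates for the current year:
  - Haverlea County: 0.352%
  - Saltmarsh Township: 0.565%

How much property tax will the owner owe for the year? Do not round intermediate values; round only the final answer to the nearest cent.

$5,978.56

Uncapped assessed value = $1,176,000 × 0.7 = $823,200
Cap limit = $592,700 × 1.1 = $651,970
Taxable assessed value = min($823,200, $651,970) = $651,970 (cap binds)
Haverlea County: $651,970 × 0.00352 = $2,294.9344
Saltmarsh Township: $651,970 × 0.00565 = $3,683.6305
Total = $5,978.5649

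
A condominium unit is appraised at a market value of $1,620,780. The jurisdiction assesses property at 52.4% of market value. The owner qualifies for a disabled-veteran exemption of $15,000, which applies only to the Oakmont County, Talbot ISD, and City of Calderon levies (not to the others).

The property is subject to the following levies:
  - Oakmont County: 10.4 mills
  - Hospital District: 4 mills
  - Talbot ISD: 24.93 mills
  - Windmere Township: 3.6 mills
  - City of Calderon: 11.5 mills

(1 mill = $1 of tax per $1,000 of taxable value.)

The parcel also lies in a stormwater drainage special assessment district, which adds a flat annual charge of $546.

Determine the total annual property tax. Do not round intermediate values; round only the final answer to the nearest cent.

Assessed value = $1,620,780 × 0.524 = $849,288.72
Oakmont County: ($849,288.72 − $15,000) × 0.0104 = $834,288.72 × 0.0104 = $8,676.602688
Hospital District: $849,288.72 × 0.004 = $3,397.15488
Talbot ISD: ($849,288.72 − $15,000) × 0.02493 = $834,288.72 × 0.02493 = $20,798.8177896
Windmere Township: $849,288.72 × 0.0036 = $3,057.439392
City of Calderon: ($849,288.72 − $15,000) × 0.0115 = $834,288.72 × 0.0115 = $9,594.32028
Levies subtotal = $45,524.3350296
Total = $45,524.3350296 + $546 = $46,070.3350296

$46,070.34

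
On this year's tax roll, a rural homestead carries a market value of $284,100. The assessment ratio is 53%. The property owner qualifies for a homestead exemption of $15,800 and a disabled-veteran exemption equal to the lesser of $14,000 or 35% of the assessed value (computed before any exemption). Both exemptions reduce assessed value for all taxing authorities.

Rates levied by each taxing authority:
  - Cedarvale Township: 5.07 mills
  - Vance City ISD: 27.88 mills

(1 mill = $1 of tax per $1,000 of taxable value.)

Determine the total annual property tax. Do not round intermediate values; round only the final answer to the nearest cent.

Assessed value = $284,100 × 0.53 = $150,573
Disabled-veteran exemption = min($14,000, 35% × $150,573) = min($14,000, $52,700.55) = $14,000 (dollar cap binds)
Taxable value = $150,573 − $15,800 − $14,000 = $120,773
Cedarvale Township: $120,773 × 0.00507 = $612.31911
Vance City ISD: $120,773 × 0.02788 = $3,367.15124
Total = $3,979.47035

$3,979.47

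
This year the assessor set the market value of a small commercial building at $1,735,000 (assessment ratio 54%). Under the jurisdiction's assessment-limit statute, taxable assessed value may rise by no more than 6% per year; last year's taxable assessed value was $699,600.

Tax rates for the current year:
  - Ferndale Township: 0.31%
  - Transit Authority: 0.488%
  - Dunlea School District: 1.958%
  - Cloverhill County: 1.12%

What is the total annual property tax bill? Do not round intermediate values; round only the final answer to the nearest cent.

Uncapped assessed value = $1,735,000 × 0.54 = $936,900
Cap limit = $699,600 × 1.06 = $741,576
Taxable assessed value = min($936,900, $741,576) = $741,576 (cap binds)
Ferndale Township: $741,576 × 0.0031 = $2,298.8856
Transit Authority: $741,576 × 0.00488 = $3,618.89088
Dunlea School District: $741,576 × 0.01958 = $14,520.05808
Cloverhill County: $741,576 × 0.0112 = $8,305.6512
Total = $28,743.48576

$28,743.49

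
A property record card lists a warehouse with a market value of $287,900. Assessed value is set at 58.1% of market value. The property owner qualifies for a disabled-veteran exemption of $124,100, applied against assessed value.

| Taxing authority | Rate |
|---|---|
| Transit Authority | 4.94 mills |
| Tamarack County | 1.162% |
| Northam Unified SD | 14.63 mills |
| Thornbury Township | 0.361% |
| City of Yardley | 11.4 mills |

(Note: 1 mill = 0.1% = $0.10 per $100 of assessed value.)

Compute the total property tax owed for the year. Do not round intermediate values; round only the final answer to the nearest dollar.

Assessed value = $287,900 × 0.581 = $167,269.9
Taxable value = $167,269.9 − $124,100 = $43,169.9
Transit Authority: $43,169.9 × 0.00494 = $213.259306
Tamarack County: $43,169.9 × 0.01162 = $501.634238
Northam Unified SD: $43,169.9 × 0.01463 = $631.575637
Thornbury Township: $43,169.9 × 0.00361 = $155.843339
City of Yardley: $43,169.9 × 0.0114 = $492.13686
Total = $1,994.44938

$1,994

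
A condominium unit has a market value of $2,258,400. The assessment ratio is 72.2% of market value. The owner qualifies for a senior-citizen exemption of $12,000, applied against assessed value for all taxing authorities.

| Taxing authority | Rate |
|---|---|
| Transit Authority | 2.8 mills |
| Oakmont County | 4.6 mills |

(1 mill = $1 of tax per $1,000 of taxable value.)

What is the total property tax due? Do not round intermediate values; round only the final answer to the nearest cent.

Assessed value = $2,258,400 × 0.722 = $1,630,564.8
Taxable value = $1,630,564.8 − $12,000 = $1,618,564.8
Transit Authority: $1,618,564.8 × 0.0028 = $4,531.98144
Oakmont County: $1,618,564.8 × 0.0046 = $7,445.39808
Total = $4,531.98144 + $7,445.39808 = $11,977.37952

$11,977.38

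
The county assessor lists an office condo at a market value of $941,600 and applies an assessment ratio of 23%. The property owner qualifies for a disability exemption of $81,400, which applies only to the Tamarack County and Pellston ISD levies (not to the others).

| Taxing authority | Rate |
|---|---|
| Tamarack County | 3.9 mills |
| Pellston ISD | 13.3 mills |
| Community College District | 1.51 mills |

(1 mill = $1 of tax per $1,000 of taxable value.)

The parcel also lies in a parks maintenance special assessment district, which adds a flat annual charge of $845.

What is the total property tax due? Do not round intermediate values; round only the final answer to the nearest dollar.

$3,497

Assessed value = $941,600 × 0.23 = $216,568
Tamarack County: ($216,568 − $81,400) × 0.0039 = $135,168 × 0.0039 = $527.1552
Pellston ISD: ($216,568 − $81,400) × 0.0133 = $135,168 × 0.0133 = $1,797.7344
Community College District: $216,568 × 0.00151 = $327.01768
Levies subtotal = $2,651.90728
Total = $2,651.90728 + $845 = $3,496.90728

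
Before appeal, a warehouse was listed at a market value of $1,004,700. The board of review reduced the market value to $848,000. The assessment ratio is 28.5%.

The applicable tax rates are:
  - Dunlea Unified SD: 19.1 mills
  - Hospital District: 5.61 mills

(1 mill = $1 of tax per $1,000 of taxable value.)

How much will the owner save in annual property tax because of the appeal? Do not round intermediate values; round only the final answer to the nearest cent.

$1,103.54

Old assessed value = $1,004,700 × 0.285 = $286,339.5
New assessed value = $848,000 × 0.285 = $241,680
Combined rate = 0.0191 + 0.00561 = 0.02471
Old tax = $286,339.5 × 0.02471 = $7,075.449045
New tax = $241,680 × 0.02471 = $5,971.9128
Reduction = $7,075.449045 − $5,971.9128 = $1,103.536245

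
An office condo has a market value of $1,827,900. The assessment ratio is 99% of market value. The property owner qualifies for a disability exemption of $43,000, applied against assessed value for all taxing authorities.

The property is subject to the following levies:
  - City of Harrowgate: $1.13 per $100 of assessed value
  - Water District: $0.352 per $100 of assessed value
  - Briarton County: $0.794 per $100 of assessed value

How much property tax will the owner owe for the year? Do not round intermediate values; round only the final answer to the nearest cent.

$40,208.29

Assessed value = $1,827,900 × 0.99 = $1,809,621
Taxable value = $1,809,621 − $43,000 = $1,766,621
City of Harrowgate: $1,766,621 × 0.0113 = $19,962.8173
Water District: $1,766,621 × 0.00352 = $6,218.50592
Briarton County: $1,766,621 × 0.00794 = $14,026.97074
Total = $19,962.8173 + $6,218.50592 + $14,026.97074 = $40,208.29396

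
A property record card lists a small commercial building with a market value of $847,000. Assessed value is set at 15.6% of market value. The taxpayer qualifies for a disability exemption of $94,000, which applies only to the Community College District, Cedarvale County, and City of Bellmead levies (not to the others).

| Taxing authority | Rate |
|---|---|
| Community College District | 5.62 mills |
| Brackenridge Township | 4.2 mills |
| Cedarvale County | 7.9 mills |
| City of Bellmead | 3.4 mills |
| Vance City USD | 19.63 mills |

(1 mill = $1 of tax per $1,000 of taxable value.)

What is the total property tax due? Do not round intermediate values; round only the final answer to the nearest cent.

$3,793.90

Assessed value = $847,000 × 0.156 = $132,132
Community College District: ($132,132 − $94,000) × 0.00562 = $38,132 × 0.00562 = $214.30184
Brackenridge Township: $132,132 × 0.0042 = $554.9544
Cedarvale County: ($132,132 − $94,000) × 0.0079 = $38,132 × 0.0079 = $301.2428
City of Bellmead: ($132,132 − $94,000) × 0.0034 = $38,132 × 0.0034 = $129.6488
Vance City USD: $132,132 × 0.01963 = $2,593.75116
Total = $3,793.899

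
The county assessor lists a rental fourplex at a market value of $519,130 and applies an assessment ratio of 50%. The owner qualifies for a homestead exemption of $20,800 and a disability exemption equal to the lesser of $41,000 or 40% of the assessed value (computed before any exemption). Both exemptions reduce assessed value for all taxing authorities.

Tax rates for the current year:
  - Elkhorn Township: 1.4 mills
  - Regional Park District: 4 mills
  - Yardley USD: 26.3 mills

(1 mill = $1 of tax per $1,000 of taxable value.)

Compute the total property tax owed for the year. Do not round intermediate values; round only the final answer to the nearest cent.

Assessed value = $519,130 × 0.5 = $259,565
Disability exemption = min($41,000, 40% × $259,565) = min($41,000, $103,826) = $41,000 (dollar cap binds)
Taxable value = $259,565 − $20,800 − $41,000 = $197,765
Elkhorn Township: $197,765 × 0.0014 = $276.871
Regional Park District: $197,765 × 0.004 = $791.06
Yardley USD: $197,765 × 0.0263 = $5,201.2195
Total = $6,269.1505

$6,269.15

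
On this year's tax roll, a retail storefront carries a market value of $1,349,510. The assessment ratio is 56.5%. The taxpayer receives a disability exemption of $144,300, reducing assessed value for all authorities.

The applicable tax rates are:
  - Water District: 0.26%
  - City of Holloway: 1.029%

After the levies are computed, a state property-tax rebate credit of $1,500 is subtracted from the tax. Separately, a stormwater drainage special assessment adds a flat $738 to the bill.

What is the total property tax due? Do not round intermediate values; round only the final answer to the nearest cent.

Assessed value = $1,349,510 × 0.565 = $762,473.15
Taxable value = $762,473.15 − $144,300 = $618,173.15
Water District: $618,173.15 × 0.0026 = $1,607.25019
City of Holloway: $618,173.15 × 0.01029 = $6,361.0017135
Levies subtotal = $7,968.2519035
After credit = $7,968.2519035 − $1,500 = $6,468.2519035
Total = $6,468.2519035 + $738 = $7,206.2519035

$7,206.25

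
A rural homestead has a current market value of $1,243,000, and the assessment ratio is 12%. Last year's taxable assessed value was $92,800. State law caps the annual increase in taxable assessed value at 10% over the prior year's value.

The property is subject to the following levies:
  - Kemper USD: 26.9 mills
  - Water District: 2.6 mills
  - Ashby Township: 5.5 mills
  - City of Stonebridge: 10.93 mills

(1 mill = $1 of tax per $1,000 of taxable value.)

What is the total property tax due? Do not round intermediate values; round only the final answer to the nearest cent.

Uncapped assessed value = $1,243,000 × 0.12 = $149,160
Cap limit = $92,800 × 1.1 = $102,080
Taxable assessed value = min($149,160, $102,080) = $102,080 (cap binds)
Kemper USD: $102,080 × 0.0269 = $2,745.952
Water District: $102,080 × 0.0026 = $265.408
Ashby Township: $102,080 × 0.0055 = $561.44
City of Stonebridge: $102,080 × 0.01093 = $1,115.7344
Total = $4,688.5344

$4,688.53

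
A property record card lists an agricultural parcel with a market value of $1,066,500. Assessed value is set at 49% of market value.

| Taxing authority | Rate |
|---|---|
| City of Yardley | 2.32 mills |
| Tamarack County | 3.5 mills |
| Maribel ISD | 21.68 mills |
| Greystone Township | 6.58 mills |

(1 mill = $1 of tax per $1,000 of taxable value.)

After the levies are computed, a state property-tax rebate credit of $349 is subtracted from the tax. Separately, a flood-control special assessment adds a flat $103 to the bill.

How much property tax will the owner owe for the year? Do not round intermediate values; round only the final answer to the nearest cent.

$17,563.70

Assessed value = $1,066,500 × 0.49 = $522,585
City of Yardley: $522,585 × 0.00232 = $1,212.3972
Tamarack County: $522,585 × 0.0035 = $1,829.0475
Maribel ISD: $522,585 × 0.02168 = $11,329.6428
Greystone Township: $522,585 × 0.00658 = $3,438.6093
Levies subtotal = $17,809.6968
After credit = $17,809.6968 − $349 = $17,460.6968
Total = $17,460.6968 + $103 = $17,563.6968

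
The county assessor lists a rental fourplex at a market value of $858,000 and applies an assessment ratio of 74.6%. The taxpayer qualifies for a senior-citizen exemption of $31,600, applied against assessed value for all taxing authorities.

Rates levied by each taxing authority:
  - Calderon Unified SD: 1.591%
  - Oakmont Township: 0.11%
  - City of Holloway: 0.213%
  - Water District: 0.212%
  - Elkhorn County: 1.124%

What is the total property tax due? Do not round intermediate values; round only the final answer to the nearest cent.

Assessed value = $858,000 × 0.746 = $640,068
Taxable value = $640,068 − $31,600 = $608,468
Calderon Unified SD: $608,468 × 0.01591 = $9,680.72588
Oakmont Township: $608,468 × 0.0011 = $669.3148
City of Holloway: $608,468 × 0.00213 = $1,296.03684
Water District: $608,468 × 0.00212 = $1,289.95216
Elkhorn County: $608,468 × 0.01124 = $6,839.18032
Total = $9,680.72588 + $669.3148 + $1,296.03684 + $1,289.95216 + $6,839.18032 = $19,775.21

$19,775.21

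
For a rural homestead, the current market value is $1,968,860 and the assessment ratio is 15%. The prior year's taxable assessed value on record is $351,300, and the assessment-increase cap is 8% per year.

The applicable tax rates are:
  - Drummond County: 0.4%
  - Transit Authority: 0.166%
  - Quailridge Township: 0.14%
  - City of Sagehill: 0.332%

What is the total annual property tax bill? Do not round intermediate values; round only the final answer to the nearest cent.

$3,065.52

Uncapped assessed value = $1,968,860 × 0.15 = $295,329
Cap limit = $351,300 × 1.08 = $379,404
Taxable assessed value = min($295,329, $379,404) = $295,329 (cap does not bind)
Drummond County: $295,329 × 0.004 = $1,181.316
Transit Authority: $295,329 × 0.00166 = $490.24614
Quailridge Township: $295,329 × 0.0014 = $413.4606
City of Sagehill: $295,329 × 0.00332 = $980.49228
Total = $3,065.51502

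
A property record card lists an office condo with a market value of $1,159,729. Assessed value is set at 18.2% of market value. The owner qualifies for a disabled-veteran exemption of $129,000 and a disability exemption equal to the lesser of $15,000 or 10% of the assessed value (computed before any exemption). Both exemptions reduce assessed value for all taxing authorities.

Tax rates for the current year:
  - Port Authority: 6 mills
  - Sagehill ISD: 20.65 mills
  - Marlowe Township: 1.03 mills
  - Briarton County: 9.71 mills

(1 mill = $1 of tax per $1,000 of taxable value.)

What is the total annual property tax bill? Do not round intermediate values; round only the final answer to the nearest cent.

Assessed value = $1,159,729 × 0.182 = $211,070.678
Disability exemption = min($15,000, 10% × $211,070.678) = min($15,000, $21,107.0678) = $15,000 (dollar cap binds)
Taxable value = $211,070.678 − $129,000 − $15,000 = $67,070.678
Port Authority: $67,070.678 × 0.006 = $402.424068
Sagehill ISD: $67,070.678 × 0.02065 = $1,385.0095007
Marlowe Township: $67,070.678 × 0.00103 = $69.08279834
Briarton County: $67,070.678 × 0.00971 = $651.25628338
Total = $2,507.77265042

$2,507.77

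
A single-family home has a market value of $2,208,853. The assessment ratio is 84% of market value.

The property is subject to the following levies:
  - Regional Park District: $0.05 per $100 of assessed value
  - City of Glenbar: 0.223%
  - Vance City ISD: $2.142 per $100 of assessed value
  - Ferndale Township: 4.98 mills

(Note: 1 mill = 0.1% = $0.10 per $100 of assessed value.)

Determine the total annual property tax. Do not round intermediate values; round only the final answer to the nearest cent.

Assessed value = $2,208,853 × 0.84 = $1,855,436.52
Regional Park District: $1,855,436.52 × 0.0005 = $927.71826
City of Glenbar: $1,855,436.52 × 0.00223 = $4,137.6234396
Vance City ISD: $1,855,436.52 × 0.02142 = $39,743.4502584
Ferndale Township: $1,855,436.52 × 0.00498 = $9,240.0738696
Total = $54,048.8658276

$54,048.87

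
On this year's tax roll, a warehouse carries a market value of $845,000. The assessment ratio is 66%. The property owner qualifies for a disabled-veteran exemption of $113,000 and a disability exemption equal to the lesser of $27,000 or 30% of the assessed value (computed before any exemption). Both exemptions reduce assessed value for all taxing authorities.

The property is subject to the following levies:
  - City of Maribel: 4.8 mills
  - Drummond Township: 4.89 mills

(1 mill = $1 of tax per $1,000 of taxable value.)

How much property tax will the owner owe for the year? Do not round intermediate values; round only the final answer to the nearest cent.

Assessed value = $845,000 × 0.66 = $557,700
Disability exemption = min($27,000, 30% × $557,700) = min($27,000, $167,310) = $27,000 (dollar cap binds)
Taxable value = $557,700 − $113,000 − $27,000 = $417,700
City of Maribel: $417,700 × 0.0048 = $2,004.96
Drummond Township: $417,700 × 0.00489 = $2,042.553
Total = $4,047.513

$4,047.51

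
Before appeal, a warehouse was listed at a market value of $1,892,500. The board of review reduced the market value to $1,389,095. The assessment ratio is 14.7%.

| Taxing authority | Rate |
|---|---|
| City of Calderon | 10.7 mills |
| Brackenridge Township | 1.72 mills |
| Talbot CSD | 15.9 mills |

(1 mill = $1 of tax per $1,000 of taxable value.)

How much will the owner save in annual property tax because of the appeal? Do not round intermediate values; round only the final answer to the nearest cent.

$2,095.70

Old assessed value = $1,892,500 × 0.147 = $278,197.5
New assessed value = $1,389,095 × 0.147 = $204,196.965
Combined rate = 0.0107 + 0.00172 + 0.0159 = 0.02832
Old tax = $278,197.5 × 0.02832 = $7,878.5532
New tax = $204,196.965 × 0.02832 = $5,782.8580488
Reduction = $7,878.5532 − $5,782.8580488 = $2,095.6951512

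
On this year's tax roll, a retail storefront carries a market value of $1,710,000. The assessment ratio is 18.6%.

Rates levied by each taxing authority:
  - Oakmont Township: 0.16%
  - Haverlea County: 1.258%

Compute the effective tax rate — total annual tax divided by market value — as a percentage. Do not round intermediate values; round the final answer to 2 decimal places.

Assessed value = $1,710,000 × 0.186 = $318,060
Oakmont Township: $318,060 × 0.0016 = $508.896
Haverlea County: $318,060 × 0.01258 = $4,001.1948
Total tax = $4,510.0908
Effective rate = $4,510.0908 ÷ $1,710,000 = 0.26% of market value

0.26%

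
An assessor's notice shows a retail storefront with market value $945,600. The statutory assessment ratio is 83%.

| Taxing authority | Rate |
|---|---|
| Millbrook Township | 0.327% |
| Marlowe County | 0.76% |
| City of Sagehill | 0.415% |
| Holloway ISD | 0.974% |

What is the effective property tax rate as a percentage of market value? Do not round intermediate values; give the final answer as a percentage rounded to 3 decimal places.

Assessed value = $945,600 × 0.83 = $784,848
Millbrook Township: $784,848 × 0.00327 = $2,566.45296
Marlowe County: $784,848 × 0.0076 = $5,964.8448
City of Sagehill: $784,848 × 0.00415 = $3,257.1192
Holloway ISD: $784,848 × 0.00974 = $7,644.41952
Total tax = $19,432.83648
Effective rate = $19,432.83648 ÷ $945,600 = 2.055% of market value

2.055%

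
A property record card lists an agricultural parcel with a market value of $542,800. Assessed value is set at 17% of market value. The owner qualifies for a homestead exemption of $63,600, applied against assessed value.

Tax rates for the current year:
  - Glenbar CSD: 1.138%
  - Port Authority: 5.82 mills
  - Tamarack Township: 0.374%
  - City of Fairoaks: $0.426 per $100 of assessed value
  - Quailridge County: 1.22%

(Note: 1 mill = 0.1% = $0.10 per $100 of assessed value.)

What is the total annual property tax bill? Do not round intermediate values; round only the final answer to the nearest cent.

$1,072.48

Assessed value = $542,800 × 0.17 = $92,276
Taxable value = $92,276 − $63,600 = $28,676
Glenbar CSD: $28,676 × 0.01138 = $326.33288
Port Authority: $28,676 × 0.00582 = $166.89432
Tamarack Township: $28,676 × 0.00374 = $107.24824
City of Fairoaks: $28,676 × 0.00426 = $122.15976
Quailridge County: $28,676 × 0.0122 = $349.8472
Total = $1,072.4824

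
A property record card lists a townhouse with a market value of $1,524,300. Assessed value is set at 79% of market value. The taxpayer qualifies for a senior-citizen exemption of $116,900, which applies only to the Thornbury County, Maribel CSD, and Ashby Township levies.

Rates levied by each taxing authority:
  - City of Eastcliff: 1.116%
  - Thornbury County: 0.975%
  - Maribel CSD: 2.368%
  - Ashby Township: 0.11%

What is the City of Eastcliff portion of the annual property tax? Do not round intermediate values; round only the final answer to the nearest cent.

$13,438.84

Assessed value = $1,524,300 × 0.79 = $1,204,197
City of Eastcliff taxable value = $1,204,197 (exemption does not apply)
City of Eastcliff levy = $1,204,197 × 0.01116 = $13,438.83852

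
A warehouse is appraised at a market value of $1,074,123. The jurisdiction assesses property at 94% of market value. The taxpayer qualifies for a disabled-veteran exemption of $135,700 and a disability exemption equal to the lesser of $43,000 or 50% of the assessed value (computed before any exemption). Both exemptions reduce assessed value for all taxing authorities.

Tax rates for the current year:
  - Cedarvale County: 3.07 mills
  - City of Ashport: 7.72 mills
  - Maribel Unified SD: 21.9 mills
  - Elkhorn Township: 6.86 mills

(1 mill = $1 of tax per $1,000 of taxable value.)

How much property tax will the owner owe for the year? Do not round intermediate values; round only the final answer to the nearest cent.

Assessed value = $1,074,123 × 0.94 = $1,009,675.62
Disability exemption = min($43,000, 50% × $1,009,675.62) = min($43,000, $504,837.81) = $43,000 (dollar cap binds)
Taxable value = $1,009,675.62 − $135,700 − $43,000 = $830,975.62
Cedarvale County: $830,975.62 × 0.00307 = $2,551.0951534
City of Ashport: $830,975.62 × 0.00772 = $6,415.1317864
Maribel Unified SD: $830,975.62 × 0.0219 = $18,198.366078
Elkhorn Township: $830,975.62 × 0.00686 = $5,700.4927532
Total = $32,865.085771

$32,865.09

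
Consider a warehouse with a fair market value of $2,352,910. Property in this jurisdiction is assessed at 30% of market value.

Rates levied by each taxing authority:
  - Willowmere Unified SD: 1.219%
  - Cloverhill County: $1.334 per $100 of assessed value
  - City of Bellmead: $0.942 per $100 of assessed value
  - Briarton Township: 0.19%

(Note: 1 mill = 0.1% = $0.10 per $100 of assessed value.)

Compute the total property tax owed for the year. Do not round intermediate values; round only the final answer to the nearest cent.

$26,011.42

Assessed value = $2,352,910 × 0.3 = $705,873
Willowmere Unified SD: $705,873 × 0.01219 = $8,604.59187
Cloverhill County: $705,873 × 0.01334 = $9,416.34582
City of Bellmead: $705,873 × 0.00942 = $6,649.32366
Briarton Township: $705,873 × 0.0019 = $1,341.1587
Total = $26,011.42005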